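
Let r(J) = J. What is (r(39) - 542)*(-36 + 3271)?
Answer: -1627205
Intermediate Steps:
(r(39) - 542)*(-36 + 3271) = (39 - 542)*(-36 + 3271) = -503*3235 = -1627205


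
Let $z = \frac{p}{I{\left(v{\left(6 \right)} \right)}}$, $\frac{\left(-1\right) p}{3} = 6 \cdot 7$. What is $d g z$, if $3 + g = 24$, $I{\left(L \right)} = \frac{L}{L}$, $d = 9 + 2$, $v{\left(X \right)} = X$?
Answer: $-29106$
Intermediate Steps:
$d = 11$
$I{\left(L \right)} = 1$
$p = -126$ ($p = - 3 \cdot 6 \cdot 7 = \left(-3\right) 42 = -126$)
$g = 21$ ($g = -3 + 24 = 21$)
$z = -126$ ($z = - \frac{126}{1} = \left(-126\right) 1 = -126$)
$d g z = 11 \cdot 21 \left(-126\right) = 231 \left(-126\right) = -29106$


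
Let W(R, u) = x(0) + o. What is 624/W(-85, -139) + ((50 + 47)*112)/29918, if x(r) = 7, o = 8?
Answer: 448376/10685 ≈ 41.963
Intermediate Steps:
W(R, u) = 15 (W(R, u) = 7 + 8 = 15)
624/W(-85, -139) + ((50 + 47)*112)/29918 = 624/15 + ((50 + 47)*112)/29918 = 624*(1/15) + (97*112)*(1/29918) = 208/5 + 10864*(1/29918) = 208/5 + 776/2137 = 448376/10685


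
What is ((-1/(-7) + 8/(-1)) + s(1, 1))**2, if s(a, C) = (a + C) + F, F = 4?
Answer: 169/49 ≈ 3.4490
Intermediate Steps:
s(a, C) = 4 + C + a (s(a, C) = (a + C) + 4 = (C + a) + 4 = 4 + C + a)
((-1/(-7) + 8/(-1)) + s(1, 1))**2 = ((-1/(-7) + 8/(-1)) + (4 + 1 + 1))**2 = ((-1*(-1/7) + 8*(-1)) + 6)**2 = ((1/7 - 8) + 6)**2 = (-55/7 + 6)**2 = (-13/7)**2 = 169/49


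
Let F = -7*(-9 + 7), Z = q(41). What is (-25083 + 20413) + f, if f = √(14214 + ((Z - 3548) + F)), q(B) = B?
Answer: -4670 + √10721 ≈ -4566.5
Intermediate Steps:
Z = 41
F = 14 (F = -7*(-2) = 14)
f = √10721 (f = √(14214 + ((41 - 3548) + 14)) = √(14214 + (-3507 + 14)) = √(14214 - 3493) = √10721 ≈ 103.54)
(-25083 + 20413) + f = (-25083 + 20413) + √10721 = -4670 + √10721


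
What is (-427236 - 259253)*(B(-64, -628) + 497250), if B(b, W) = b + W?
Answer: -340881604862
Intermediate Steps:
B(b, W) = W + b
(-427236 - 259253)*(B(-64, -628) + 497250) = (-427236 - 259253)*((-628 - 64) + 497250) = -686489*(-692 + 497250) = -686489*496558 = -340881604862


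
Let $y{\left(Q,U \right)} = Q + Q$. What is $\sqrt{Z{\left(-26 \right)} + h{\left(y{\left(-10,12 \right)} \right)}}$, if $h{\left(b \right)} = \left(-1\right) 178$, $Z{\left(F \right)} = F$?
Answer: $2 i \sqrt{51} \approx 14.283 i$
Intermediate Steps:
$y{\left(Q,U \right)} = 2 Q$
$h{\left(b \right)} = -178$
$\sqrt{Z{\left(-26 \right)} + h{\left(y{\left(-10,12 \right)} \right)}} = \sqrt{-26 - 178} = \sqrt{-204} = 2 i \sqrt{51}$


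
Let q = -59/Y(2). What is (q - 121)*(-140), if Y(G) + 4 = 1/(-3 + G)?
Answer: 15288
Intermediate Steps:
Y(G) = -4 + 1/(-3 + G)
q = 59/5 (q = -59*(-3 + 2)/(13 - 4*2) = -59*(-1/(13 - 8)) = -59/((-1*5)) = -59/(-5) = -59*(-⅕) = 59/5 ≈ 11.800)
(q - 121)*(-140) = (59/5 - 121)*(-140) = -546/5*(-140) = 15288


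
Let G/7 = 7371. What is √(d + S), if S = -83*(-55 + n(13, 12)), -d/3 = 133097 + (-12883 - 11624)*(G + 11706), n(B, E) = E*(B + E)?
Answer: √4653680237 ≈ 68218.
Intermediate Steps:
G = 51597 (G = 7*7371 = 51597)
d = 4653700572 (d = -3*(133097 + (-12883 - 11624)*(51597 + 11706)) = -3*(133097 - 24507*63303) = -3*(133097 - 1551366621) = -3*(-1551233524) = 4653700572)
S = -20335 (S = -83*(-55 + 12*(13 + 12)) = -83*(-55 + 12*25) = -83*(-55 + 300) = -83*245 = -20335)
√(d + S) = √(4653700572 - 20335) = √4653680237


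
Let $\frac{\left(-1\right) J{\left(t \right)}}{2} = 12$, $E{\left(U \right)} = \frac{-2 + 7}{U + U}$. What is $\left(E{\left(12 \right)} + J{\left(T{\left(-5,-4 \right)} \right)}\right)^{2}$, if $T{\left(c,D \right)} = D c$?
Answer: $\frac{326041}{576} \approx 566.04$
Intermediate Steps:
$E{\left(U \right)} = \frac{5}{2 U}$
$J{\left(t \right)} = -24$ ($J{\left(t \right)} = \left(-2\right) 12 = -24$)
$\left(E{\left(12 \right)} + J{\left(T{\left(-5,-4 \right)} \right)}\right)^{2} = \left(\frac{5}{2 \cdot 12} - 24\right)^{2} = \left(\frac{5}{2} \cdot \frac{1}{12} - 24\right)^{2} = \left(\frac{5}{24} - 24\right)^{2} = \left(- \frac{571}{24}\right)^{2} = \frac{326041}{576}$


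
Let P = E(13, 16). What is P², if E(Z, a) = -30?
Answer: 900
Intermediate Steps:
P = -30
P² = (-30)² = 900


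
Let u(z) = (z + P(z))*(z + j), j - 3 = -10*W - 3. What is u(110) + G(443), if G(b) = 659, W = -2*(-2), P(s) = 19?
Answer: 9689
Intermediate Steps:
W = 4
j = -40 (j = 3 + (-10*4 - 3) = 3 + (-40 - 3) = 3 - 43 = -40)
u(z) = (-40 + z)*(19 + z) (u(z) = (z + 19)*(z - 40) = (19 + z)*(-40 + z) = (-40 + z)*(19 + z))
u(110) + G(443) = (-760 + 110² - 21*110) + 659 = (-760 + 12100 - 2310) + 659 = 9030 + 659 = 9689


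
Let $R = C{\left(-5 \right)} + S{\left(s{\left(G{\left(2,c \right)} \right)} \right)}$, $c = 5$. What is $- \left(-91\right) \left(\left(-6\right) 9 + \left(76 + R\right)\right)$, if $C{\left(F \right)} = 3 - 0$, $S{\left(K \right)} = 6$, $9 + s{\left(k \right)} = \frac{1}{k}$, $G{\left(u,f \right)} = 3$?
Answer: $2821$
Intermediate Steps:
$s{\left(k \right)} = -9 + \frac{1}{k}$
$C{\left(F \right)} = 3$ ($C{\left(F \right)} = 3 + 0 = 3$)
$R = 9$ ($R = 3 + 6 = 9$)
$- \left(-91\right) \left(\left(-6\right) 9 + \left(76 + R\right)\right) = - \left(-91\right) \left(\left(-6\right) 9 + \left(76 + 9\right)\right) = - \left(-91\right) \left(-54 + 85\right) = - \left(-91\right) 31 = \left(-1\right) \left(-2821\right) = 2821$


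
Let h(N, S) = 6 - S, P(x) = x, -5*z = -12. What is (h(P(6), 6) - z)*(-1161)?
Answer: 13932/5 ≈ 2786.4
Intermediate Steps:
z = 12/5 (z = -⅕*(-12) = 12/5 ≈ 2.4000)
(h(P(6), 6) - z)*(-1161) = ((6 - 1*6) - 1*12/5)*(-1161) = ((6 - 6) - 12/5)*(-1161) = (0 - 12/5)*(-1161) = -12/5*(-1161) = 13932/5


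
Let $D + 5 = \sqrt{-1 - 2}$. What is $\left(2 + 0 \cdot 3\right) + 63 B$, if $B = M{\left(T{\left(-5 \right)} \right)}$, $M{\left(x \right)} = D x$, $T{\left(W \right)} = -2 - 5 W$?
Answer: $-7243 + 1449 i \sqrt{3} \approx -7243.0 + 2509.7 i$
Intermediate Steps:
$D = -5 + i \sqrt{3}$ ($D = -5 + \sqrt{-1 - 2} = -5 + \sqrt{-3} = -5 + i \sqrt{3} \approx -5.0 + 1.732 i$)
$M{\left(x \right)} = x \left(-5 + i \sqrt{3}\right)$ ($M{\left(x \right)} = \left(-5 + i \sqrt{3}\right) x = x \left(-5 + i \sqrt{3}\right)$)
$B = -115 + 23 i \sqrt{3}$ ($B = \left(-2 - -25\right) \left(-5 + i \sqrt{3}\right) = \left(-2 + 25\right) \left(-5 + i \sqrt{3}\right) = 23 \left(-5 + i \sqrt{3}\right) = -115 + 23 i \sqrt{3} \approx -115.0 + 39.837 i$)
$\left(2 + 0 \cdot 3\right) + 63 B = \left(2 + 0 \cdot 3\right) + 63 \left(-115 + 23 i \sqrt{3}\right) = \left(2 + 0\right) - \left(7245 - 1449 i \sqrt{3}\right) = 2 - \left(7245 - 1449 i \sqrt{3}\right) = -7243 + 1449 i \sqrt{3}$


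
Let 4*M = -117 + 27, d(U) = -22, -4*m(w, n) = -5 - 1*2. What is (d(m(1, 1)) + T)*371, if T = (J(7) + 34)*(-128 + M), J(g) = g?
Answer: -4594835/2 ≈ -2.2974e+6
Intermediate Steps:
m(w, n) = 7/4 (m(w, n) = -(-5 - 1*2)/4 = -(-5 - 2)/4 = -¼*(-7) = 7/4)
M = -45/2 (M = (-117 + 27)/4 = (¼)*(-90) = -45/2 ≈ -22.500)
T = -12341/2 (T = (7 + 34)*(-128 - 45/2) = 41*(-301/2) = -12341/2 ≈ -6170.5)
(d(m(1, 1)) + T)*371 = (-22 - 12341/2)*371 = -12385/2*371 = -4594835/2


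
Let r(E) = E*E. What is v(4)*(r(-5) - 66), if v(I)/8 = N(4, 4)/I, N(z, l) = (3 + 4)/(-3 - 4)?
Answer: 82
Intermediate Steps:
N(z, l) = -1 (N(z, l) = 7/(-7) = 7*(-1/7) = -1)
r(E) = E**2
v(I) = -8/I (v(I) = 8*(-1/I) = -8/I)
v(4)*(r(-5) - 66) = (-8/4)*((-5)**2 - 66) = (-8*1/4)*(25 - 66) = -2*(-41) = 82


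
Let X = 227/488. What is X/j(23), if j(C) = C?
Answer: 227/11224 ≈ 0.020225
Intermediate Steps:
X = 227/488 (X = 227*(1/488) = 227/488 ≈ 0.46516)
X/j(23) = (227/488)/23 = (227/488)*(1/23) = 227/11224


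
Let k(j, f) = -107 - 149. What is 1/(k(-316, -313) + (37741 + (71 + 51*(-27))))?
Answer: 1/36179 ≈ 2.7640e-5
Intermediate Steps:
k(j, f) = -256
1/(k(-316, -313) + (37741 + (71 + 51*(-27)))) = 1/(-256 + (37741 + (71 + 51*(-27)))) = 1/(-256 + (37741 + (71 - 1377))) = 1/(-256 + (37741 - 1306)) = 1/(-256 + 36435) = 1/36179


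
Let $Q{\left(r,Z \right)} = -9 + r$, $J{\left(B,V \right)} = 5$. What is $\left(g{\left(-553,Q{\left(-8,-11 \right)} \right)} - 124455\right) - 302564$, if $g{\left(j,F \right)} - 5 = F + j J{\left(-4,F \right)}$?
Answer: $-429796$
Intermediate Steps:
$g{\left(j,F \right)} = 5 + F + 5 j$ ($g{\left(j,F \right)} = 5 + \left(F + j 5\right) = 5 + \left(F + 5 j\right) = 5 + F + 5 j$)
$\left(g{\left(-553,Q{\left(-8,-11 \right)} \right)} - 124455\right) - 302564 = \left(\left(5 - 17 + 5 \left(-553\right)\right) - 124455\right) - 302564 = \left(\left(5 - 17 - 2765\right) - 124455\right) - 302564 = \left(-2777 - 124455\right) - 302564 = -127232 - 302564 = -429796$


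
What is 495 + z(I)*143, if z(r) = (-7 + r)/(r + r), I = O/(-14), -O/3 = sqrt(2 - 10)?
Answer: 1133/2 + 7007*I*sqrt(2)/12 ≈ 566.5 + 825.78*I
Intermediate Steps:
O = -6*I*sqrt(2) (O = -3*sqrt(2 - 10) = -6*I*sqrt(2) ≈ -8.4853*I)
I = 3*I*sqrt(2)/7 (I = -6*I*sqrt(2)/(-14) = -6*I*sqrt(2)*(-1/14) = 3*I*sqrt(2)/7 ≈ 0.60609*I)
z(r) = (-7 + r)/(2*r) (z(r) = (-7 + r)/((2*r)) = (-7 + r)*(1/(2*r)) = (-7 + r)/(2*r))
495 + z(I)*143 = 495 + ((-7 + 3*I*sqrt(2)/7)/(2*((3*I*sqrt(2)/7))))*143 = 495 + ((-7*I*sqrt(2)/6)*(-7 + 3*I*sqrt(2)/7)/2)*143 = 495 - 7*I*sqrt(2)*(-7 + 3*I*sqrt(2)/7)/12*143 = 495 - 1001*I*sqrt(2)*(-7 + 3*I*sqrt(2)/7)/12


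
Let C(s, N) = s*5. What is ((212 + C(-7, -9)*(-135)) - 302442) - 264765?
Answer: -562270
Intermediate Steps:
C(s, N) = 5*s
((212 + C(-7, -9)*(-135)) - 302442) - 264765 = ((212 + (5*(-7))*(-135)) - 302442) - 264765 = ((212 - 35*(-135)) - 302442) - 264765 = ((212 + 4725) - 302442) - 264765 = (4937 - 302442) - 264765 = -297505 - 264765 = -562270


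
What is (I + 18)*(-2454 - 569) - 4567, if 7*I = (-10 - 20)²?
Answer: -3133567/7 ≈ -4.4765e+5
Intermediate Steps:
I = 900/7 (I = (-10 - 20)²/7 = (⅐)*(-30)² = (⅐)*900 = 900/7 ≈ 128.57)
(I + 18)*(-2454 - 569) - 4567 = (900/7 + 18)*(-2454 - 569) - 4567 = (1026/7)*(-3023) - 4567 = -3101598/7 - 4567 = -3133567/7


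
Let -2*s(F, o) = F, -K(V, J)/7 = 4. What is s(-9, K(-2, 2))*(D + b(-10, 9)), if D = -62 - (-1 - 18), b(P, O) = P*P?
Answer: 513/2 ≈ 256.50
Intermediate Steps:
K(V, J) = -28 (K(V, J) = -7*4 = -28)
s(F, o) = -F/2
b(P, O) = P²
D = -43 (D = -62 - 1*(-19) = -62 + 19 = -43)
s(-9, K(-2, 2))*(D + b(-10, 9)) = (-½*(-9))*(-43 + (-10)²) = 9*(-43 + 100)/2 = (9/2)*57 = 513/2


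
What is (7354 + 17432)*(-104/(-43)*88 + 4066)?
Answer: 4560376140/43 ≈ 1.0606e+8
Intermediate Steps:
(7354 + 17432)*(-104/(-43)*88 + 4066) = 24786*(-104*(-1/43)*88 + 4066) = 24786*((104/43)*88 + 4066) = 24786*(9152/43 + 4066) = 24786*(183990/43) = 4560376140/43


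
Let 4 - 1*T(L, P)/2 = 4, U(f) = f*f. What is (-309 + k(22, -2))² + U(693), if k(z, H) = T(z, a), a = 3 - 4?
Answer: 575730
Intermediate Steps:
U(f) = f²
a = -1
T(L, P) = 0 (T(L, P) = 8 - 2*4 = 8 - 8 = 0)
k(z, H) = 0
(-309 + k(22, -2))² + U(693) = (-309 + 0)² + 693² = (-309)² + 480249 = 95481 + 480249 = 575730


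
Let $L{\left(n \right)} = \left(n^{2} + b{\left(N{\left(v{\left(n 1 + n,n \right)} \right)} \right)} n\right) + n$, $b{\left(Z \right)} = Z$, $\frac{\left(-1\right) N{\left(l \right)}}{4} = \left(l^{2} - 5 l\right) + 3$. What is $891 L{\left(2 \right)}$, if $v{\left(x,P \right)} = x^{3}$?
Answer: $-26931366$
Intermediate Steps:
$N{\left(l \right)} = -12 - 4 l^{2} + 20 l$ ($N{\left(l \right)} = - 4 \left(\left(l^{2} - 5 l\right) + 3\right) = - 4 \left(3 + l^{2} - 5 l\right) = -12 - 4 l^{2} + 20 l$)
$L{\left(n \right)} = n + n^{2} + n \left(-12 - 256 n^{6} + 160 n^{3}\right)$ ($L{\left(n \right)} = \left(n^{2} + \left(-12 - 4 \left(\left(n 1 + n\right)^{3}\right)^{2} + 20 \left(n 1 + n\right)^{3}\right) n\right) + n = \left(n^{2} + \left(-12 - 4 \left(\left(n + n\right)^{3}\right)^{2} + 20 \left(n + n\right)^{3}\right) n\right) + n = \left(n^{2} + \left(-12 - 4 \left(\left(2 n\right)^{3}\right)^{2} + 20 \left(2 n\right)^{3}\right) n\right) + n = \left(n^{2} + \left(-12 - 4 \left(8 n^{3}\right)^{2} + 20 \cdot 8 n^{3}\right) n\right) + n = \left(n^{2} + \left(-12 - 4 \cdot 64 n^{6} + 160 n^{3}\right) n\right) + n = \left(n^{2} + \left(-12 - 256 n^{6} + 160 n^{3}\right) n\right) + n = \left(n^{2} + n \left(-12 - 256 n^{6} + 160 n^{3}\right)\right) + n = n + n^{2} + n \left(-12 - 256 n^{6} + 160 n^{3}\right)$)
$891 L{\left(2 \right)} = 891 \cdot 2 \left(-11 + 2 - 256 \cdot 2^{6} + 160 \cdot 2^{3}\right) = 891 \cdot 2 \left(-11 + 2 - 16384 + 160 \cdot 8\right) = 891 \cdot 2 \left(-11 + 2 - 16384 + 1280\right) = 891 \cdot 2 \left(-15113\right) = 891 \left(-30226\right) = -26931366$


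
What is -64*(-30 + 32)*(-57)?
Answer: 7296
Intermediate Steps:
-64*(-30 + 32)*(-57) = -64*2*(-57) = -128*(-57) = 7296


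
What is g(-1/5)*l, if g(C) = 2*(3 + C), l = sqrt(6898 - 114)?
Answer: 224*sqrt(106)/5 ≈ 461.24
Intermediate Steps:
l = 8*sqrt(106) (l = sqrt(6784) = 8*sqrt(106) ≈ 82.365)
g(C) = 6 + 2*C
g(-1/5)*l = (6 + 2*(-1/5))*(8*sqrt(106)) = (6 - 2/5)*(8*sqrt(106)) = 28*(8*sqrt(106))/5 = 224*sqrt(106)/5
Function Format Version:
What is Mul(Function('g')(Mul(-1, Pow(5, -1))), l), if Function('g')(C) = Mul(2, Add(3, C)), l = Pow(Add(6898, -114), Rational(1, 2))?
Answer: Mul(Rational(224, 5), Pow(106, Rational(1, 2))) ≈ 461.24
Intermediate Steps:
l = Mul(8, Pow(106, Rational(1, 2))) (l = Pow(6784, Rational(1, 2)) = Mul(8, Pow(106, Rational(1, 2))) ≈ 82.365)
Function('g')(C) = Add(6, Mul(2, C))
Mul(Function('g')(Mul(-1, Pow(5, -1))), l) = Mul(Add(6, Mul(2, Mul(-1, Pow(5, -1)))), Mul(8, Pow(106, Rational(1, 2)))) = Mul(Add(6, Mul(2, Mul(-1, Rational(1, 5)))), Mul(8, Pow(106, Rational(1, 2)))) = Mul(Add(6, Mul(2, Rational(-1, 5))), Mul(8, Pow(106, Rational(1, 2)))) = Mul(Add(6, Rational(-2, 5)), Mul(8, Pow(106, Rational(1, 2)))) = Mul(Rational(28, 5), Mul(8, Pow(106, Rational(1, 2)))) = Mul(Rational(224, 5), Pow(106, Rational(1, 2)))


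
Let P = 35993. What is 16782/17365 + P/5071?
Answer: 710119967/88057915 ≈ 8.0642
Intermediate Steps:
16782/17365 + P/5071 = 16782/17365 + 35993/5071 = 710119967/88057915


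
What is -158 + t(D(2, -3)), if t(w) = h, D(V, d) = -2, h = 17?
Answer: -141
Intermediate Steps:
t(w) = 17
-158 + t(D(2, -3)) = -158 + 17 = -141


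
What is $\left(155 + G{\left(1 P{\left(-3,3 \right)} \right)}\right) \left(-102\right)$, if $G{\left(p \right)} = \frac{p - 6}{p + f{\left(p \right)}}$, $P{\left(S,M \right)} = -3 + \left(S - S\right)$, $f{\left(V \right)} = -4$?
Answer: $- \frac{111588}{7} \approx -15941.0$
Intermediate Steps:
$P{\left(S,M \right)} = -3$ ($P{\left(S,M \right)} = -3 + 0 = -3$)
$G{\left(p \right)} = \frac{-6 + p}{-4 + p}$ ($G{\left(p \right)} = \frac{p - 6}{p - 4} = \frac{p - 6}{-4 + p} = \frac{-6 + p}{-4 + p}$)
$\left(155 + G{\left(1 P{\left(-3,3 \right)} \right)}\right) \left(-102\right) = \left(155 + \frac{-6 + 1 \left(-3\right)}{-4 + 1 \left(-3\right)}\right) \left(-102\right) = \left(155 + \frac{-6 - 3}{-4 - 3}\right) \left(-102\right) = \left(155 + \frac{1}{-7} \left(-9\right)\right) \left(-102\right) = \left(155 - - \frac{9}{7}\right) \left(-102\right) = \left(155 + \frac{9}{7}\right) \left(-102\right) = \frac{1094}{7} \left(-102\right) = - \frac{111588}{7}$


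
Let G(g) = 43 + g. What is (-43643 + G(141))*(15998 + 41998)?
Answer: -2520448164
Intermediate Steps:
(-43643 + G(141))*(15998 + 41998) = (-43643 + (43 + 141))*(15998 + 41998) = (-43643 + 184)*57996 = -43459*57996 = -2520448164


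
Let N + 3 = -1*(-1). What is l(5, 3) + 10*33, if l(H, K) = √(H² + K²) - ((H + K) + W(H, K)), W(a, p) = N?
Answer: 324 + √34 ≈ 329.83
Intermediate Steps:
N = -2 (N = -3 - 1*(-1) = -3 + 1 = -2)
W(a, p) = -2
l(H, K) = 2 + √(H² + K²) - H - K (l(H, K) = √(H² + K²) - ((H + K) - 2) = √(H² + K²) - (-2 + H + K) = √(H² + K²) + (2 - H - K) = 2 + √(H² + K²) - H - K)
l(5, 3) + 10*33 = (2 + √(5² + 3²) - 1*5 - 1*3) + 10*33 = (2 + √(25 + 9) - 5 - 3) + 330 = (2 + √34 - 5 - 3) + 330 = (-6 + √34) + 330 = 324 + √34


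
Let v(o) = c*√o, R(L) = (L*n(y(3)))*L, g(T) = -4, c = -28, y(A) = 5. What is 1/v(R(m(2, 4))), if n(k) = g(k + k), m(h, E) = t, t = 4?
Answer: I/224 ≈ 0.0044643*I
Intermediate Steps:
m(h, E) = 4
n(k) = -4
R(L) = -4*L² (R(L) = (L*(-4))*L = (-4*L)*L = -4*L²)
v(o) = -28*√o
1/v(R(m(2, 4))) = 1/(-28*8*I) = 1/(-224*I) = I/224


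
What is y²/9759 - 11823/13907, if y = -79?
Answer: -28587070/135718413 ≈ -0.21064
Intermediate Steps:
y²/9759 - 11823/13907 = (-79)²/9759 - 11823/13907 = 6241*(1/9759) - 11823*1/13907 = 6241/9759 - 11823/13907 = -28587070/135718413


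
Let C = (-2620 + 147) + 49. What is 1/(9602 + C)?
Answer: 1/7178 ≈ 0.00013931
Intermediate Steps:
C = -2424 (C = -2473 + 49 = -2424)
1/(9602 + C) = 1/(9602 - 2424) = 1/7178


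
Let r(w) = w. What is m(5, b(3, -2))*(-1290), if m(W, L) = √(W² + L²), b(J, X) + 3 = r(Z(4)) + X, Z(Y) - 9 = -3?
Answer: -1290*√26 ≈ -6577.7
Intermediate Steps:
Z(Y) = 6 (Z(Y) = 9 - 3 = 6)
b(J, X) = 3 + X (b(J, X) = -3 + (6 + X) = 3 + X)
m(W, L) = √(L² + W²)
m(5, b(3, -2))*(-1290) = √((3 - 2)² + 5²)*(-1290) = √(1² + 25)*(-1290) = √(1 + 25)*(-1290) = √26*(-1290) = -1290*√26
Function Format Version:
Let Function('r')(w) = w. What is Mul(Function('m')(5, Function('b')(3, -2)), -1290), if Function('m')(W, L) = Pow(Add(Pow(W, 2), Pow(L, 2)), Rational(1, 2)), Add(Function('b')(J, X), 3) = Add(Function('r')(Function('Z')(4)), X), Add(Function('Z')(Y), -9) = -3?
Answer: Mul(-1290, Pow(26, Rational(1, 2))) ≈ -6577.7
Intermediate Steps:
Function('Z')(Y) = 6 (Function('Z')(Y) = Add(9, -3) = 6)
Function('b')(J, X) = Add(3, X) (Function('b')(J, X) = Add(-3, Add(6, X)) = Add(3, X))
Function('m')(W, L) = Pow(Add(Pow(L, 2), Pow(W, 2)), Rational(1, 2))
Mul(Function('m')(5, Function('b')(3, -2)), -1290) = Mul(Pow(Add(Pow(Add(3, -2), 2), Pow(5, 2)), Rational(1, 2)), -1290) = Mul(Pow(Add(Pow(1, 2), 25), Rational(1, 2)), -1290) = Mul(Pow(Add(1, 25), Rational(1, 2)), -1290) = Mul(Pow(26, Rational(1, 2)), -1290) = Mul(-1290, Pow(26, Rational(1, 2)))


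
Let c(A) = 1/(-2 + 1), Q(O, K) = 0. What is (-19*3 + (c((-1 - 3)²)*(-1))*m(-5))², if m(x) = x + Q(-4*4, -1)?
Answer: 3844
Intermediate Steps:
m(x) = x (m(x) = x + 0 = x)
c(A) = -1 (c(A) = 1/(-1) = -1)
(-19*3 + (c((-1 - 3)²)*(-1))*m(-5))² = (-19*3 - 1*(-1)*(-5))² = (-57 + 1*(-5))² = (-57 - 5)² = (-62)² = 3844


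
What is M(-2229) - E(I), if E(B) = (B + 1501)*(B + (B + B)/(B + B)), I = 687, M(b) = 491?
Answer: -1504853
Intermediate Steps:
E(B) = (1 + B)*(1501 + B) (E(B) = (1501 + B)*(B + (2*B)/((2*B))) = (1501 + B)*(B + (2*B)*(1/(2*B))) = (1501 + B)*(B + 1) = (1501 + B)*(1 + B) = (1 + B)*(1501 + B))
M(-2229) - E(I) = 491 - (1501 + 687**2 + 1502*687) = 491 - (1501 + 471969 + 1031874) = 491 - 1*1505344 = 491 - 1505344 = -1504853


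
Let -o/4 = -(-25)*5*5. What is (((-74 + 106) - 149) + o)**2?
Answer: 6848689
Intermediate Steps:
o = -2500 (o = -4*(-(-25)*5)*5 = -4*(-5*(-25))*5 = -500*5 = -4*625 = -2500)
(((-74 + 106) - 149) + o)**2 = (((-74 + 106) - 149) - 2500)**2 = ((32 - 149) - 2500)**2 = (-117 - 2500)**2 = (-2617)**2 = 6848689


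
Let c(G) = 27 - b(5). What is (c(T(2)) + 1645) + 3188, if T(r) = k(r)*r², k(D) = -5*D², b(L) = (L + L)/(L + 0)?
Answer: 4858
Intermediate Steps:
b(L) = 2 (b(L) = (2*L)/L = 2)
T(r) = -5*r⁴ (T(r) = (-5*r²)*r² = -5*r⁴)
c(G) = 25 (c(G) = 27 - 1*2 = 27 - 2 = 25)
(c(T(2)) + 1645) + 3188 = (25 + 1645) + 3188 = 1670 + 3188 = 4858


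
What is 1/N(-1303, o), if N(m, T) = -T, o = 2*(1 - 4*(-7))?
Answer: -1/58 ≈ -0.017241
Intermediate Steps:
o = 58 (o = 2*(1 + 28) = 2*29 = 58)
1/N(-1303, o) = 1/(-1*58) = 1/(-58) = -1/58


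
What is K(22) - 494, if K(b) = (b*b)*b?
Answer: 10154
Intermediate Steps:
K(b) = b³ (K(b) = b²*b = b³)
K(22) - 494 = 22³ - 494 = 10648 - 494 = 10154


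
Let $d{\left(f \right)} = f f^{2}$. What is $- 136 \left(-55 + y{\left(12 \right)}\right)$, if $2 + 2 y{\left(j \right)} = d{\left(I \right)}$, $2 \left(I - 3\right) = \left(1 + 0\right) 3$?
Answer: $\frac{2839}{2} \approx 1419.5$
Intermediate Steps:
$I = \frac{9}{2}$ ($I = 3 + \frac{\left(1 + 0\right) 3}{2} = 3 + \frac{1 \cdot 3}{2} = 3 + \frac{1}{2} \cdot 3 = 3 + \frac{3}{2} = \frac{9}{2} \approx 4.5$)
$d{\left(f \right)} = f^{3}$
$y{\left(j \right)} = \frac{713}{16}$ ($y{\left(j \right)} = -1 + \frac{\left(\frac{9}{2}\right)^{3}}{2} = -1 + \frac{1}{2} \cdot \frac{729}{8} = -1 + \frac{729}{16} = \frac{713}{16}$)
$- 136 \left(-55 + y{\left(12 \right)}\right) = - 136 \left(-55 + \frac{713}{16}\right) = \left(-136\right) \left(- \frac{167}{16}\right) = \frac{2839}{2}$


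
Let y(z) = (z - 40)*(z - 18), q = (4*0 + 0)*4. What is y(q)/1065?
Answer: 48/71 ≈ 0.67606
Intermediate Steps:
q = 0 (q = (0 + 0)*4 = 0*4 = 0)
y(z) = (-40 + z)*(-18 + z)
y(q)/1065 = (720 + 0² - 58*0)/1065 = (720 + 0 + 0)*(1/1065) = 720*(1/1065) = 48/71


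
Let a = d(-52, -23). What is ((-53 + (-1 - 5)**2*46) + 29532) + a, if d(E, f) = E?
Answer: 31083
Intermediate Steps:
a = -52
((-53 + (-1 - 5)**2*46) + 29532) + a = ((-53 + (-1 - 5)**2*46) + 29532) - 52 = ((-53 + (-6)**2*46) + 29532) - 52 = ((-53 + 36*46) + 29532) - 52 = ((-53 + 1656) + 29532) - 52 = (1603 + 29532) - 52 = 31135 - 52 = 31083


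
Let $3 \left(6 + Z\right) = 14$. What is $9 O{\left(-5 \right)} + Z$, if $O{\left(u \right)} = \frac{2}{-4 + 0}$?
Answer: $- \frac{35}{6} \approx -5.8333$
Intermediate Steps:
$Z = - \frac{4}{3}$ ($Z = -6 + \frac{1}{3} \cdot 14 = -6 + \frac{14}{3} = - \frac{4}{3} \approx -1.3333$)
$O{\left(u \right)} = - \frac{1}{2}$ ($O{\left(u \right)} = \frac{2}{-4} = 2 \left(- \frac{1}{4}\right) = - \frac{1}{2}$)
$9 O{\left(-5 \right)} + Z = 9 \left(- \frac{1}{2}\right) - \frac{4}{3} = - \frac{9}{2} - \frac{4}{3} = - \frac{35}{6}$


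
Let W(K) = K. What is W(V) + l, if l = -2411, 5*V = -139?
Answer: -12194/5 ≈ -2438.8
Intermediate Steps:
V = -139/5 (V = (1/5)*(-139) = -139/5 ≈ -27.800)
W(V) + l = -139/5 - 2411 = -12194/5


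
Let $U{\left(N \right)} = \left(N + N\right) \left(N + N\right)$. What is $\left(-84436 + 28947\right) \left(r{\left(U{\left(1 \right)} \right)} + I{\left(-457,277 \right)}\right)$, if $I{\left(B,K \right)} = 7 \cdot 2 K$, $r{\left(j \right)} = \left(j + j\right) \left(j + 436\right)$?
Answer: $-410507622$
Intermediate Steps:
$U{\left(N \right)} = 4 N^{2}$ ($U{\left(N \right)} = 2 N 2 N = 4 N^{2}$)
$r{\left(j \right)} = 2 j \left(436 + j\right)$
$I{\left(B,K \right)} = 14 K$
$\left(-84436 + 28947\right) \left(r{\left(U{\left(1 \right)} \right)} + I{\left(-457,277 \right)}\right) = \left(-84436 + 28947\right) \left(2 \cdot 4 \cdot 1^{2} \left(436 + 4 \cdot 1^{2}\right) + 14 \cdot 277\right) = - 55489 \left(2 \cdot 4 \cdot 1 \left(436 + 4 \cdot 1\right) + 3878\right) = - 55489 \left(2 \cdot 4 \left(436 + 4\right) + 3878\right) = - 55489 \left(2 \cdot 4 \cdot 440 + 3878\right) = - 55489 \left(3520 + 3878\right) = \left(-55489\right) 7398 = -410507622$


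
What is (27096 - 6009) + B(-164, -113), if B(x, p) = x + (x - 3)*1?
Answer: 20756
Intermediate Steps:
B(x, p) = -3 + 2*x (B(x, p) = x + (-3 + x)*1 = x + (-3 + x) = -3 + 2*x)
(27096 - 6009) + B(-164, -113) = (27096 - 6009) + (-3 + 2*(-164)) = 21087 + (-3 - 328) = 21087 - 331 = 20756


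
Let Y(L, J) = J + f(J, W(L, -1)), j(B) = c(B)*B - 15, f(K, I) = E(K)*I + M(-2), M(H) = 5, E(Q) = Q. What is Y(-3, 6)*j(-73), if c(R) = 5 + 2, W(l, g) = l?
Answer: 3682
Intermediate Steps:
c(R) = 7
f(K, I) = 5 + I*K (f(K, I) = K*I + 5 = I*K + 5 = 5 + I*K)
j(B) = -15 + 7*B (j(B) = 7*B - 15 = -15 + 7*B)
Y(L, J) = 5 + J + J*L (Y(L, J) = J + (5 + L*J) = J + (5 + J*L) = 5 + J + J*L)
Y(-3, 6)*j(-73) = (5 + 6 + 6*(-3))*(-15 + 7*(-73)) = (5 + 6 - 18)*(-15 - 511) = -7*(-526) = 3682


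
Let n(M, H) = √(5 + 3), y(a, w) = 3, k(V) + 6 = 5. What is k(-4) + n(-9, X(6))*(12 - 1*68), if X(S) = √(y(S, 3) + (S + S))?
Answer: -1 - 112*√2 ≈ -159.39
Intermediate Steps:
k(V) = -1 (k(V) = -6 + 5 = -1)
X(S) = √(3 + 2*S) (X(S) = √(3 + (S + S)) = √(3 + 2*S))
n(M, H) = 2*√2 (n(M, H) = √8 = 2*√2)
k(-4) + n(-9, X(6))*(12 - 1*68) = -1 + (2*√2)*(12 - 1*68) = -1 + (2*√2)*(12 - 68) = -1 + (2*√2)*(-56) = -1 - 112*√2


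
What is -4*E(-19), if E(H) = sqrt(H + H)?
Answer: -4*I*sqrt(38) ≈ -24.658*I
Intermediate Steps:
E(H) = sqrt(2)*sqrt(H) (E(H) = sqrt(2*H) = sqrt(2)*sqrt(H))
-4*E(-19) = -4*sqrt(2)*sqrt(-19) = -4*sqrt(2)*I*sqrt(19) = -4*I*sqrt(38)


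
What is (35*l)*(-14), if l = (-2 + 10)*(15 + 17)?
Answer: -125440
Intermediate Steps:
l = 256 (l = 8*32 = 256)
(35*l)*(-14) = (35*256)*(-14) = 8960*(-14) = -125440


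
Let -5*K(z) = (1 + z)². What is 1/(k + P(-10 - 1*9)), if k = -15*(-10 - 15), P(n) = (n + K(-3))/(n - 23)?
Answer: 70/26283 ≈ 0.0026633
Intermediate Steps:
K(z) = -(1 + z)²/5
P(n) = (-⅘ + n)/(-23 + n) (P(n) = (n - (1 - 3)²/5)/(n - 23) = (n - ⅕*(-2)²)/(-23 + n) = (n - ⅕*4)/(-23 + n) = (n - ⅘)/(-23 + n) = (-⅘ + n)/(-23 + n))
k = 375 (k = -15*(-25) = 375)
1/(k + P(-10 - 1*9)) = 1/(375 + (-⅘ + (-10 - 1*9))/(-23 + (-10 - 1*9))) = 1/(375 + (-⅘ + (-10 - 9))/(-23 + (-10 - 9))) = 1/(375 + (-⅘ - 19)/(-23 - 19)) = 1/(375 - 99/5/(-42)) = 1/(375 - 1/42*(-99/5)) = 1/(375 + 33/70) = 1/(26283/70) = 70/26283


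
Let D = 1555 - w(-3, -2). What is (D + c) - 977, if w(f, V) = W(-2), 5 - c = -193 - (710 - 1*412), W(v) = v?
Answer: 1076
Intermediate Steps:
c = 496 (c = 5 - (-193 - (710 - 1*412)) = 5 - (-193 - (710 - 412)) = 5 - (-193 - 1*298) = 5 - (-193 - 298) = 5 - 1*(-491) = 5 + 491 = 496)
w(f, V) = -2
D = 1557 (D = 1555 - 1*(-2) = 1555 + 2 = 1557)
(D + c) - 977 = (1557 + 496) - 977 = 2053 - 977 = 1076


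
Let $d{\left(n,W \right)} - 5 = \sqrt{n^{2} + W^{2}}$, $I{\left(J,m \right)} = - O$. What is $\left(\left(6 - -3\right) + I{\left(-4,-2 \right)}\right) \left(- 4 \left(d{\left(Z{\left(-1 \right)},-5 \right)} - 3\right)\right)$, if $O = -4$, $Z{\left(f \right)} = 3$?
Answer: $-104 - 52 \sqrt{34} \approx -407.21$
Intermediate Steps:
$I{\left(J,m \right)} = 4$ ($I{\left(J,m \right)} = \left(-1\right) \left(-4\right) = 4$)
$d{\left(n,W \right)} = 5 + \sqrt{W^{2} + n^{2}}$ ($d{\left(n,W \right)} = 5 + \sqrt{n^{2} + W^{2}} = 5 + \sqrt{W^{2} + n^{2}}$)
$\left(\left(6 - -3\right) + I{\left(-4,-2 \right)}\right) \left(- 4 \left(d{\left(Z{\left(-1 \right)},-5 \right)} - 3\right)\right) = \left(\left(6 - -3\right) + 4\right) \left(- 4 \left(\left(5 + \sqrt{\left(-5\right)^{2} + 3^{2}}\right) - 3\right)\right) = \left(\left(6 + 3\right) + 4\right) \left(- 4 \left(\left(5 + \sqrt{25 + 9}\right) - 3\right)\right) = \left(9 + 4\right) \left(- 4 \left(\left(5 + \sqrt{34}\right) - 3\right)\right) = 13 \left(- 4 \left(2 + \sqrt{34}\right)\right) = 13 \left(-8 - 4 \sqrt{34}\right) = -104 - 52 \sqrt{34}$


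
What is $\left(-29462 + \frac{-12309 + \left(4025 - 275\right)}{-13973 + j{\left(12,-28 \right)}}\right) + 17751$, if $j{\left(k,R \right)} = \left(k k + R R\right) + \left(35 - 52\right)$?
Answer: $- \frac{50986841}{4354} \approx -11710.0$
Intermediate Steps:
$j{\left(k,R \right)} = -17 + R^{2} + k^{2}$ ($j{\left(k,R \right)} = \left(k^{2} + R^{2}\right) + \left(35 - 52\right) = \left(R^{2} + k^{2}\right) - 17 = -17 + R^{2} + k^{2}$)
$\left(-29462 + \frac{-12309 + \left(4025 - 275\right)}{-13973 + j{\left(12,-28 \right)}}\right) + 17751 = \left(-29462 + \frac{-12309 + \left(4025 - 275\right)}{-13973 + \left(-17 + \left(-28\right)^{2} + 12^{2}\right)}\right) + 17751 = \left(-29462 + \frac{-12309 + \left(4025 - 275\right)}{-13973 + \left(-17 + 784 + 144\right)}\right) + 17751 = \left(-29462 + \frac{-12309 + 3750}{-13973 + 911}\right) + 17751 = \left(-29462 - \frac{8559}{-13062}\right) + 17751 = \left(-29462 - - \frac{2853}{4354}\right) + 17751 = \left(-29462 + \frac{2853}{4354}\right) + 17751 = - \frac{128274695}{4354} + 17751 = - \frac{50986841}{4354}$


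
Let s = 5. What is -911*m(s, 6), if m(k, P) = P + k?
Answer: -10021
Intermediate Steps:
-911*m(s, 6) = -911*(6 + 5) = -911*11 = -10021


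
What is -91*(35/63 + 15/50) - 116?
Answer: -17447/90 ≈ -193.86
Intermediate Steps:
-91*(35/63 + 15/50) - 116 = -91*(35*(1/63) + 15*(1/50)) - 116 = -91*(5/9 + 3/10) - 116 = -91*77/90 - 116 = -7007/90 - 116 = -17447/90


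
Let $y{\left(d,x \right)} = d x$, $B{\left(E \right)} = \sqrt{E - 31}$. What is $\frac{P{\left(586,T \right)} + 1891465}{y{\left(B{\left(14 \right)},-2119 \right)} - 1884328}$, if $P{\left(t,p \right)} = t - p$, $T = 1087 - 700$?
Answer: $- \frac{3564515441792}{3550768344321} + \frac{4008436016 i \sqrt{17}}{3550768344321} \approx -1.0039 + 0.0046545 i$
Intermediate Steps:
$T = 387$ ($T = 1087 - 700 = 387$)
$B{\left(E \right)} = \sqrt{-31 + E}$
$\frac{P{\left(586,T \right)} + 1891465}{y{\left(B{\left(14 \right)},-2119 \right)} - 1884328} = \frac{\left(586 - 387\right) + 1891465}{\sqrt{-31 + 14} \left(-2119\right) - 1884328} = \frac{\left(586 - 387\right) + 1891465}{\sqrt{-17} \left(-2119\right) - 1884328} = \frac{199 + 1891465}{i \sqrt{17} \left(-2119\right) - 1884328} = \frac{1891664}{- 2119 i \sqrt{17} - 1884328} = \frac{1891664}{-1884328 - 2119 i \sqrt{17}}$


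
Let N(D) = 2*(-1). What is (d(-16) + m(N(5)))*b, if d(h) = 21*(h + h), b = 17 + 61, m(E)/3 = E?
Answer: -52884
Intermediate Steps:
N(D) = -2
m(E) = 3*E
b = 78
d(h) = 42*h (d(h) = 21*(2*h) = 42*h)
(d(-16) + m(N(5)))*b = (42*(-16) + 3*(-2))*78 = (-672 - 6)*78 = -678*78 = -52884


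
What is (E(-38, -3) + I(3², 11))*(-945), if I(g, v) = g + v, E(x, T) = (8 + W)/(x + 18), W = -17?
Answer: -77301/4 ≈ -19325.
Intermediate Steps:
E(x, T) = -9/(18 + x) (E(x, T) = (8 - 17)/(x + 18) = -9/(18 + x))
(E(-38, -3) + I(3², 11))*(-945) = (-9/(18 - 38) + (3² + 11))*(-945) = (-9/(-20) + (9 + 11))*(-945) = (-9*(-1/20) + 20)*(-945) = (9/20 + 20)*(-945) = (409/20)*(-945) = -77301/4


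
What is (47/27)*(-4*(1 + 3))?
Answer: -752/27 ≈ -27.852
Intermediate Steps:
(47/27)*(-4*(1 + 3)) = ((1/27)*47)*(-4*4) = (47/27)*(-16) = -752/27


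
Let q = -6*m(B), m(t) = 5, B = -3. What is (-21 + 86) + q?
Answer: 35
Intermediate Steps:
q = -30 (q = -6*5 = -30)
(-21 + 86) + q = (-21 + 86) - 30 = 65 - 30 = 35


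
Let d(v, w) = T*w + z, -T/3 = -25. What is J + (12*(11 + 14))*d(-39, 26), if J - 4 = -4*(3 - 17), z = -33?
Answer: 575160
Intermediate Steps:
T = 75 (T = -3*(-25) = 75)
d(v, w) = -33 + 75*w (d(v, w) = 75*w - 33 = -33 + 75*w)
J = 60 (J = 4 - 4*(3 - 17) = 4 - 4*(-14) = 4 + 56 = 60)
J + (12*(11 + 14))*d(-39, 26) = 60 + (12*(11 + 14))*(-33 + 75*26) = 60 + (12*25)*(-33 + 1950) = 60 + 300*1917 = 60 + 575100 = 575160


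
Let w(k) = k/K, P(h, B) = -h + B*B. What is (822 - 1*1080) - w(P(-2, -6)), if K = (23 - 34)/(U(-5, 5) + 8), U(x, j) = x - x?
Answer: -2534/11 ≈ -230.36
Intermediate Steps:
U(x, j) = 0
K = -11/8 (K = (23 - 34)/(0 + 8) = -11/8 ≈ -1.3750)
P(h, B) = B² - h (P(h, B) = -h + B² = B² - h)
w(k) = -8*k/11 (w(k) = k/(-11/8) = k*(-8/11) = -8*k/11)
(822 - 1*1080) - w(P(-2, -6)) = (822 - 1*1080) - (-8)*((-6)² - 1*(-2))/11 = (822 - 1080) - (-8)*(36 + 2)/11 = -258 - (-8)*38/11 = -258 - 1*(-304/11) = -258 + 304/11 = -2534/11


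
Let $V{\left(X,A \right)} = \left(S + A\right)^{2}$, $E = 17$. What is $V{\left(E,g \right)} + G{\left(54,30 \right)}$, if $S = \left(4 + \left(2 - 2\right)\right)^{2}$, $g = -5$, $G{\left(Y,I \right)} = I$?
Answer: $151$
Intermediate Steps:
$S = 16$ ($S = \left(4 + 0\right)^{2} = 4^{2} = 16$)
$V{\left(X,A \right)} = \left(16 + A\right)^{2}$
$V{\left(E,g \right)} + G{\left(54,30 \right)} = \left(16 - 5\right)^{2} + 30 = 11^{2} + 30 = 121 + 30 = 151$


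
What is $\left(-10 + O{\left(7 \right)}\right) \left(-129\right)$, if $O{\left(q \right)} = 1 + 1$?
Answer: $1032$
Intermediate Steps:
$O{\left(q \right)} = 2$
$\left(-10 + O{\left(7 \right)}\right) \left(-129\right) = \left(-10 + 2\right) \left(-129\right) = \left(-8\right) \left(-129\right) = 1032$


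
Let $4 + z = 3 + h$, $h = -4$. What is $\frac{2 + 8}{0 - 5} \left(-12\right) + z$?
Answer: $19$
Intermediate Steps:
$z = -5$ ($z = -4 + \left(3 - 4\right) = -4 - 1 = -5$)
$\frac{2 + 8}{0 - 5} \left(-12\right) + z = \frac{2 + 8}{0 - 5} \left(-12\right) - 5 = \frac{10}{-5} \left(-12\right) - 5 = 10 \left(- \frac{1}{5}\right) \left(-12\right) - 5 = \left(-2\right) \left(-12\right) - 5 = 24 - 5 = 19$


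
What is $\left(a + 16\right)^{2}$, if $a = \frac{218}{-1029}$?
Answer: $\frac{263932516}{1058841} \approx 249.27$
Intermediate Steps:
$a = - \frac{218}{1029}$ ($a = 218 \left(- \frac{1}{1029}\right) = - \frac{218}{1029} \approx -0.21186$)
$\left(a + 16\right)^{2} = \left(- \frac{218}{1029} + 16\right)^{2} = \left(\frac{16246}{1029}\right)^{2} = \frac{263932516}{1058841}$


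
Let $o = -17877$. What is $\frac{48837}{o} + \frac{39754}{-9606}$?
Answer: $- \frac{196635080}{28621077} \approx -6.8703$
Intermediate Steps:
$\frac{48837}{o} + \frac{39754}{-9606} = \frac{48837}{-17877} + \frac{39754}{-9606} = 48837 \left(- \frac{1}{17877}\right) + 39754 \left(- \frac{1}{9606}\right) = - \frac{16279}{5959} - \frac{19877}{4803} = - \frac{196635080}{28621077}$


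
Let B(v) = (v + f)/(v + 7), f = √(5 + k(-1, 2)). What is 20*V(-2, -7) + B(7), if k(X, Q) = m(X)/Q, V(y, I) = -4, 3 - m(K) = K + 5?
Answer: -159/2 + 3*√2/28 ≈ -79.349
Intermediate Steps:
m(K) = -2 - K (m(K) = 3 - (K + 5) = 3 - (5 + K) = 3 + (-5 - K) = -2 - K)
k(X, Q) = (-2 - X)/Q
f = 3*√2/2 (f = √(5 + (-2 - 1*(-1))/2) = √(5 + (-2 + 1)/2) = √(5 + (½)*(-1)) = √(5 - ½) = √(9/2) = 3*√2/2 ≈ 2.1213)
B(v) = (v + 3*√2/2)/(7 + v) (B(v) = (v + 3*√2/2)/(v + 7) = (v + 3*√2/2)/(7 + v))
20*V(-2, -7) + B(7) = 20*(-4) + (7 + 3*√2/2)/(7 + 7) = -80 + (7 + 3*√2/2)/14 = -80 + (½ + 3*√2/28) = -159/2 + 3*√2/28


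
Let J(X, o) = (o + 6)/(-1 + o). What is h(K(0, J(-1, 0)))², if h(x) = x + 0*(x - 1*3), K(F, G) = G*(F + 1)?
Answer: 36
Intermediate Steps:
J(X, o) = (6 + o)/(-1 + o)
K(F, G) = G*(1 + F)
h(x) = x (h(x) = x + 0*(x - 3) = x + 0*(-3 + x) = x + 0 = x)
h(K(0, J(-1, 0)))² = (((6 + 0)/(-1 + 0))*(1 + 0))² = ((6/(-1))*1)² = (-1*6*1)² = (-6*1)² = (-6)² = 36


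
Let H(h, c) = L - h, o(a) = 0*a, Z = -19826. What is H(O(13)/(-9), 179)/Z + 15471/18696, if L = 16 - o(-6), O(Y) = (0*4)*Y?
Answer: 51071485/61777816 ≈ 0.82670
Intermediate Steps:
O(Y) = 0 (O(Y) = 0*Y = 0)
o(a) = 0
L = 16 (L = 16 - 1*0 = 16 + 0 = 16)
H(h, c) = 16 - h
H(O(13)/(-9), 179)/Z + 15471/18696 = (16 - 0/(-9))/(-19826) + 15471/18696 = (16 - 0*(-1)/9)*(-1/19826) + 15471*(1/18696) = (16 - 1*0)*(-1/19826) + 5157/6232 = (16 + 0)*(-1/19826) + 5157/6232 = 16*(-1/19826) + 5157/6232 = -8/9913 + 5157/6232 = 51071485/61777816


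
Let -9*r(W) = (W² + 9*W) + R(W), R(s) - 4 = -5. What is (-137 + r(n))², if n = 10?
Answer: 24964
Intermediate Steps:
R(s) = -1 (R(s) = 4 - 5 = -1)
r(W) = ⅑ - W - W²/9 (r(W) = -((W² + 9*W) - 1)/9 = -(-1 + W² + 9*W)/9 = ⅑ - W - W²/9)
(-137 + r(n))² = (-137 + (⅑ - 1*10 - ⅑*10²))² = (-137 + (⅑ - 10 - ⅑*100))² = (-137 + (⅑ - 10 - 100/9))² = (-137 - 21)² = (-158)² = 24964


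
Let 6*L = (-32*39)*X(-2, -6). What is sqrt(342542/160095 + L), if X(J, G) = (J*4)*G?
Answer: I*sqrt(255839164444110)/160095 ≈ 99.909*I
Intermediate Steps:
X(J, G) = 4*G*J (X(J, G) = (4*J)*G = 4*G*J)
L = -9984 (L = ((-32*39)*(4*(-6)*(-2)))/6 = (-1248*48)/6 = (1/6)*(-59904) = -9984)
sqrt(342542/160095 + L) = sqrt(342542/160095 - 9984) = sqrt(-1598045938/160095) = I*sqrt(255839164444110)/160095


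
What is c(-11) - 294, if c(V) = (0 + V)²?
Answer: -173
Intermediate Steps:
c(V) = V²
c(-11) - 294 = (-11)² - 294 = 121 - 294 = -173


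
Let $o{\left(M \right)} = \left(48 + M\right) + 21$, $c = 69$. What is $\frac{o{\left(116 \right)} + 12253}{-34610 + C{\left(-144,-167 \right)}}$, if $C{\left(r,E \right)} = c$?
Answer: $- \frac{12438}{34541} \approx -0.36009$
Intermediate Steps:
$C{\left(r,E \right)} = 69$
$o{\left(M \right)} = 69 + M$
$\frac{o{\left(116 \right)} + 12253}{-34610 + C{\left(-144,-167 \right)}} = \frac{\left(69 + 116\right) + 12253}{-34610 + 69} = \frac{185 + 12253}{-34541} = 12438 \left(- \frac{1}{34541}\right) = - \frac{12438}{34541}$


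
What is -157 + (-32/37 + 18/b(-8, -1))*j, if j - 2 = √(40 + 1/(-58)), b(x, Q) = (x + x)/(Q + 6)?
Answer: -25157/148 - 1921*√134502/17168 ≈ -211.02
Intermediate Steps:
b(x, Q) = 2*x/(6 + Q) (b(x, Q) = (2*x)/(6 + Q) = 2*x/(6 + Q))
j = 2 + √134502/58 (j = 2 + √(40 + 1/(-58)) = 2 + √(40 - 1/58) = 2 + √(2319/58) = 2 + √134502/58 ≈ 8.3232)
-157 + (-32/37 + 18/b(-8, -1))*j = -157 + (-32/37 + 18/((2*(-8)/(6 - 1))))*(2 + √134502/58) = -157 + (-32*1/37 + 18/((2*(-8)/5)))*(2 + √134502/58) = -157 + (-32/37 + 18/((2*(-8)*(⅕))))*(2 + √134502/58) = -157 + (-32/37 + 18/(-16/5))*(2 + √134502/58) = -157 + (-32/37 + 18*(-5/16))*(2 + √134502/58) = -157 + (-32/37 - 45/8)*(2 + √134502/58) = -157 - 1921*(2 + √134502/58)/296 = -157 + (-1921/148 - 1921*√134502/17168) = -25157/148 - 1921*√134502/17168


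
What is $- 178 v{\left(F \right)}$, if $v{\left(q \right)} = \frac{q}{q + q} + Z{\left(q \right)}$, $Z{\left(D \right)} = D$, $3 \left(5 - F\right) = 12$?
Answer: $-267$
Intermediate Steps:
$F = 1$ ($F = 5 - 4 = 1$)
$v{\left(q \right)} = \frac{1}{2} + q$ ($v{\left(q \right)} = \frac{q}{q + q} + q = \frac{q}{2 q} + q = \frac{1}{2 q} q + q = \frac{1}{2} + q$)
$- 178 v{\left(F \right)} = - 178 \left(\frac{1}{2} + 1\right) = \left(-178\right) \frac{3}{2} = -267$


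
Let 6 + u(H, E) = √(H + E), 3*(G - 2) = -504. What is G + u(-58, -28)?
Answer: -172 + I*√86 ≈ -172.0 + 9.2736*I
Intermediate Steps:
G = -166 (G = 2 + (⅓)*(-504) = 2 - 168 = -166)
u(H, E) = -6 + √(E + H) (u(H, E) = -6 + √(H + E) = -6 + √(E + H))
G + u(-58, -28) = -166 + (-6 + √(-28 - 58)) = -166 + (-6 + √(-86)) = -166 + (-6 + I*√86) = -172 + I*√86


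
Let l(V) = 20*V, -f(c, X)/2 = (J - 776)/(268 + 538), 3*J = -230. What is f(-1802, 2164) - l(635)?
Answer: -15351742/1209 ≈ -12698.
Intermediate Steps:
J = -230/3 (J = (1/3)*(-230) = -230/3 ≈ -76.667)
f(c, X) = 2558/1209 (f(c, X) = -2*(-230/3 - 776)/(268 + 538) = -(-5116)/(3*806) = -2*(-1279/1209) = 2558/1209)
f(-1802, 2164) - l(635) = 2558/1209 - 20*635 = 2558/1209 - 1*12700 = 2558/1209 - 12700 = -15351742/1209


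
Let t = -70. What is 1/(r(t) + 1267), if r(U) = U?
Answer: 1/1197 ≈ 0.00083542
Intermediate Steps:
1/(r(t) + 1267) = 1/(-70 + 1267) = 1/1197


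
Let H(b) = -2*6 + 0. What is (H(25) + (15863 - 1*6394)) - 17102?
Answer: -7645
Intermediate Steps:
H(b) = -12 (H(b) = -12 + 0 = -12)
(H(25) + (15863 - 1*6394)) - 17102 = (-12 + (15863 - 1*6394)) - 17102 = (-12 + (15863 - 6394)) - 17102 = (-12 + 9469) - 17102 = 9457 - 17102 = -7645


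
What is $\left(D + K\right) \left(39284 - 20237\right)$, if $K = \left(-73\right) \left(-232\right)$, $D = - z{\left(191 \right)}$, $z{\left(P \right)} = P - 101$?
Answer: $320865762$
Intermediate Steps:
$z{\left(P \right)} = -101 + P$
$D = -90$ ($D = - (-101 + 191) = \left(-1\right) 90 = -90$)
$K = 16936$
$\left(D + K\right) \left(39284 - 20237\right) = \left(-90 + 16936\right) \left(39284 - 20237\right) = 16846 \left(39284 - 20237\right) = 16846 \cdot 19047 = 320865762$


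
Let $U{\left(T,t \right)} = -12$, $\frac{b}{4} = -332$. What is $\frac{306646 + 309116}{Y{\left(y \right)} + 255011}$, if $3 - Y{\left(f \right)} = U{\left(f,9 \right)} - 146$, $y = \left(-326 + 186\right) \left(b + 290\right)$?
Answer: $\frac{307881}{127586} \approx 2.4131$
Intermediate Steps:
$b = -1328$ ($b = 4 \left(-332\right) = -1328$)
$y = 145320$ ($y = \left(-326 + 186\right) \left(-1328 + 290\right) = \left(-140\right) \left(-1038\right) = 145320$)
$Y{\left(f \right)} = 161$ ($Y{\left(f \right)} = 3 - \left(-12 - 146\right) = 3 - -158 = 3 + 158 = 161$)
$\frac{306646 + 309116}{Y{\left(y \right)} + 255011} = \frac{306646 + 309116}{161 + 255011} = \frac{615762}{255172} = 615762 \cdot \frac{1}{255172} = \frac{307881}{127586}$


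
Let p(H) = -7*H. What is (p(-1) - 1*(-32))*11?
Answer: 429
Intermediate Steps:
(p(-1) - 1*(-32))*11 = (-7*(-1) - 1*(-32))*11 = (7 + 32)*11 = 39*11 = 429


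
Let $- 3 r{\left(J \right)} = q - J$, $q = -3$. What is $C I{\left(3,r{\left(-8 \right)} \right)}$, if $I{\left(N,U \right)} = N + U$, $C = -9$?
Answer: $-12$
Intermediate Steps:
$r{\left(J \right)} = 1 + \frac{J}{3}$ ($r{\left(J \right)} = - \frac{-3 - J}{3} = 1 + \frac{J}{3}$)
$C I{\left(3,r{\left(-8 \right)} \right)} = - 9 \left(3 + \left(1 + \frac{1}{3} \left(-8\right)\right)\right) = - 9 \left(3 + \left(1 - \frac{8}{3}\right)\right) = - 9 \left(3 - \frac{5}{3}\right) = \left(-9\right) \frac{4}{3} = -12$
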